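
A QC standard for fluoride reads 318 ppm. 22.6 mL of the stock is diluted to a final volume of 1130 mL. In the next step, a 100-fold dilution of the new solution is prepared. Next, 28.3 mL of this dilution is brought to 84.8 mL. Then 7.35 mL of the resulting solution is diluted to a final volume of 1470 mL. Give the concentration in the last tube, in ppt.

Overall dilution factor = 50 × 100 × 2.996 × 200 = 3.00 × 10⁶.
318 ppm / 3.00 × 10⁶ = 1.06 × 10⁻⁴ ppm = 106 ppt.

106 ppt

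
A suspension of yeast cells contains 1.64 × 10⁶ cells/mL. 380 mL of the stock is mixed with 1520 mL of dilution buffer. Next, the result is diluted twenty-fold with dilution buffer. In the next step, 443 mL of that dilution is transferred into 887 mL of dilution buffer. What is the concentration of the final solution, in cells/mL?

5460 cells/mL

Overall dilution factor = 5 × 20 × 3.002 = 300.
1.64 × 10⁶ cells/mL / 300 = 5460 cells/mL.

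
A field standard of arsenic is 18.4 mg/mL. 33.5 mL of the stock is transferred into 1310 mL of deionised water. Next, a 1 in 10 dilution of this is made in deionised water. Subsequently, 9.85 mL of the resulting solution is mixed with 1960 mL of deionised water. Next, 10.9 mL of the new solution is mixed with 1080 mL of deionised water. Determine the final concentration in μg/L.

Overall dilution factor = 40.10 × 10 × 200.0 × 100.1 = 8.03 × 10⁶.
18.4 mg/mL / 8.03 × 10⁶ = 2.29 × 10⁻⁶ mg/mL = 2.29 μg/L.

2.29 μg/L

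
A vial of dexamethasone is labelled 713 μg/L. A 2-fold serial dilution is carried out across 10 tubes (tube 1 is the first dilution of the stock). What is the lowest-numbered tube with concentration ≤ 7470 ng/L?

tube 7

Tube n has concentration 713 μg/L / 2ⁿ.
Need 2ⁿ ≥ 713 μg/L / 7470 ng/L = 95.4, so n ≥ 6.58.
First such tube: n = 7.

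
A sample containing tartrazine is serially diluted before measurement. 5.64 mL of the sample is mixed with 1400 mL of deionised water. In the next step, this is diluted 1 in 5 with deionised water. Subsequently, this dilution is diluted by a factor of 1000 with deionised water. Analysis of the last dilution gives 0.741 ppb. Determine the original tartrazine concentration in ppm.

923 ppm

Overall dilution factor = 249.2 × 5 × 1000 = 1.25 × 10⁶.
Original = 0.741 ppb × 1.25 × 10⁶ = 9.23 × 10⁵ ppb = 923 ppm.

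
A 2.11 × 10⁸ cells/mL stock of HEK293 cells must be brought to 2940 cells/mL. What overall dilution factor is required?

Factor = C₀/C_target = 2.11 × 10⁸ cells/mL / 2940 cells/mL = 7.18 × 10⁴.

7.18 × 10⁴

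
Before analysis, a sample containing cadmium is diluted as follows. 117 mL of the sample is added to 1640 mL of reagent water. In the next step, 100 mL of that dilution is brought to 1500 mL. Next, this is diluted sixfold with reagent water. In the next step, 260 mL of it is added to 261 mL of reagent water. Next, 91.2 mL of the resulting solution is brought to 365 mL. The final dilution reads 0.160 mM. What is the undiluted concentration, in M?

1.73 M

Overall dilution factor = 15.02 × 15 × 6 × 2.004 × 4.002 = 1.08 × 10⁴.
Original = 0.160 mM × 1.08 × 10⁴ = 1734 mM = 1.73 M.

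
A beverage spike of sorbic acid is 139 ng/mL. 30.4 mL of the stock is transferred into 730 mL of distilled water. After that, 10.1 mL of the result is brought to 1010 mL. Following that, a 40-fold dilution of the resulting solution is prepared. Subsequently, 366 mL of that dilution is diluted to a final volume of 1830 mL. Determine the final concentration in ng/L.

0.278 ng/L

Overall dilution factor = 25.01 × 100 × 40 × 5 = 5.00 × 10⁵.
139 ng/mL / 5.00 × 10⁵ = 2.78 × 10⁻⁴ ng/mL = 0.278 ng/L.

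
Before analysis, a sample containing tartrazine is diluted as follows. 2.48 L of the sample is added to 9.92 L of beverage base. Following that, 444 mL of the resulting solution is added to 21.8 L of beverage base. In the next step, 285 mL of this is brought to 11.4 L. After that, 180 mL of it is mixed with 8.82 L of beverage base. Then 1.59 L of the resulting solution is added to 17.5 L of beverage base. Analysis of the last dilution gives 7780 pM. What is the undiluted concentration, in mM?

46.8 mM

Overall dilution factor = 5 × 50.10 × 40 × 50 × 12.01 = 6.02 × 10⁶.
Original = 7780 pM × 6.02 × 10⁶ = 4.68 × 10¹⁰ pM = 46.8 mM.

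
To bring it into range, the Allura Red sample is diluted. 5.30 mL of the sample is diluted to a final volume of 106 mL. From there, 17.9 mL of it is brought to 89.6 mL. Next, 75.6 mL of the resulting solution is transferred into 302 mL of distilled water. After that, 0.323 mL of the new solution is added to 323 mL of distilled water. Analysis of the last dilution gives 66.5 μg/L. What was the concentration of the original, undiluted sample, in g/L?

33.3 g/L

Overall dilution factor = 20 × 5.006 × 4.995 × 1001 = 5.01 × 10⁵.
Original = 66.5 μg/L × 5.01 × 10⁵ = 3.33 × 10⁷ μg/L = 33.3 g/L.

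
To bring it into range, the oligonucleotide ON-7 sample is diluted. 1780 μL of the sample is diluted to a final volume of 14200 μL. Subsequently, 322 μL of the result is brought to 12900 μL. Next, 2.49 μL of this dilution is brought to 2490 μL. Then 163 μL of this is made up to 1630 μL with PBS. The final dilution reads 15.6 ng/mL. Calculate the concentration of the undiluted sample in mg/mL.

49.9 mg/mL

Overall dilution factor = 7.978 × 40.06 × 1000 × 10 = 3.20 × 10⁶.
Original = 15.6 ng/mL × 3.20 × 10⁶ = 4.99 × 10⁷ ng/mL = 49.9 mg/mL.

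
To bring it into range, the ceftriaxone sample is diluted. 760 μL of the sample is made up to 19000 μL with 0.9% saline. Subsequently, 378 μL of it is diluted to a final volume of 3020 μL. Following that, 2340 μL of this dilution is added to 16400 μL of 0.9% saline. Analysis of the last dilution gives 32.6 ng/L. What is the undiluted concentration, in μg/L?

52.1 μg/L

Overall dilution factor = 25 × 7.989 × 8.009 = 1600.
Original = 32.6 ng/L × 1600 = 5.21 × 10⁴ ng/L = 52.1 μg/L.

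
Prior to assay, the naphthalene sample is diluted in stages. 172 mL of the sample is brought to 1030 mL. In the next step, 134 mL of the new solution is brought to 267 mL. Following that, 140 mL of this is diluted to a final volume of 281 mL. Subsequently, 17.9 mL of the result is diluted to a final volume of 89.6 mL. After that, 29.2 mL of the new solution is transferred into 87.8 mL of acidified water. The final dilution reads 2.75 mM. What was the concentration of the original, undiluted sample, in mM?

1320 mM

Overall dilution factor = 5.988 × 1.993 × 2.007 × 5.006 × 4.007 = 480.
Original = 2.75 mM × 480 = 1321 mM.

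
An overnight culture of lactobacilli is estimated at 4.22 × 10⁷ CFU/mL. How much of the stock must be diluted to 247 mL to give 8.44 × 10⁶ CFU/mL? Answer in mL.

V₁ = C₂V₂/C₁ = 8.44 × 10⁶ × 247 / 4.22 × 10⁷ = 49.4 mL.

49.4 mL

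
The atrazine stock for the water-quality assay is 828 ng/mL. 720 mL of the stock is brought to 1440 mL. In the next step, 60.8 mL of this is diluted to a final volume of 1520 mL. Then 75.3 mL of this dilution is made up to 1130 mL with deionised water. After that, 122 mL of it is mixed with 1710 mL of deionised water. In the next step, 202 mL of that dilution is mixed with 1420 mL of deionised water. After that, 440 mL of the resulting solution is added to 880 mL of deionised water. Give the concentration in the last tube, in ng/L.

Overall dilution factor = 2 × 25 × 15.01 × 15.02 × 8.030 × 3 = 2.71 × 10⁵.
828 ng/mL / 2.71 × 10⁵ = 3.05 × 10⁻³ ng/mL = 3.05 ng/L.

3.05 ng/L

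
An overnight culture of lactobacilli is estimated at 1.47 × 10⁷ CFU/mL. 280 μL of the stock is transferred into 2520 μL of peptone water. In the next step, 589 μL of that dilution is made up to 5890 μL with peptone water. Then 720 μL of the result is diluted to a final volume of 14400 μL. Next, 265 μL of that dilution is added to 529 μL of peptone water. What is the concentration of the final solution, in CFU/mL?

Overall dilution factor = 10 × 10 × 20 × 2.996 = 5992.
1.47 × 10⁷ CFU/mL / 5992 = 2450 CFU/mL.

2450 CFU/mL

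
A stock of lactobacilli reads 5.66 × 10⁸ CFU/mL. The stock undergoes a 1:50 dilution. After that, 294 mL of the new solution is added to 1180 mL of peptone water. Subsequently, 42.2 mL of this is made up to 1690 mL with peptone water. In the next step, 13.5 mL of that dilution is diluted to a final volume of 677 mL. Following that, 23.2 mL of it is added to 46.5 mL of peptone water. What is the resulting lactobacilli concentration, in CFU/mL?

374 CFU/mL

Overall dilution factor = 50 × 5.014 × 40.05 × 50.15 × 3.004 = 1.51 × 10⁶.
5.66 × 10⁸ CFU/mL / 1.51 × 10⁶ = 374 CFU/mL.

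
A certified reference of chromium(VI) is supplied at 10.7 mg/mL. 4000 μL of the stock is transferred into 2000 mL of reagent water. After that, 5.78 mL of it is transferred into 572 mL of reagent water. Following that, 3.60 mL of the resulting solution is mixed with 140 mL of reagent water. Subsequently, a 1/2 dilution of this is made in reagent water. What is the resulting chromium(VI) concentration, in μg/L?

2.68 μg/L

Overall dilution factor = 501 × 99.96 × 39.89 × 2 = 4.00 × 10⁶.
10.7 mg/mL / 4.00 × 10⁶ = 2.68 × 10⁻⁶ mg/mL = 2.68 μg/L.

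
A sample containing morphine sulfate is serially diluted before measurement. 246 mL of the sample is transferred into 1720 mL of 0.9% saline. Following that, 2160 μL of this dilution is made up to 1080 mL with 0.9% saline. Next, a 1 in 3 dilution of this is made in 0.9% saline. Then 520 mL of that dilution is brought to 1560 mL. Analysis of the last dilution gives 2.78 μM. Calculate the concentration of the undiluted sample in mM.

Overall dilution factor = 7.992 × 500 × 3 × 3 = 3.60 × 10⁴.
Original = 2.78 μM × 3.60 × 10⁴ = 10.00 × 10⁴ μM = 100 mM.

100 mM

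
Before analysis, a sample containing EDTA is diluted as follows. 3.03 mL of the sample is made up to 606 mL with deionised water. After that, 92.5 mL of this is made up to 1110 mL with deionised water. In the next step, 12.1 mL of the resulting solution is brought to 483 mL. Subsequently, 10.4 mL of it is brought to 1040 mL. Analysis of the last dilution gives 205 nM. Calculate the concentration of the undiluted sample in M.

Overall dilution factor = 200 × 12 × 39.92 × 100 = 9.58 × 10⁶.
Original = 205 nM × 9.58 × 10⁶ = 1.96 × 10⁹ nM = 1.96 M.

1.96 M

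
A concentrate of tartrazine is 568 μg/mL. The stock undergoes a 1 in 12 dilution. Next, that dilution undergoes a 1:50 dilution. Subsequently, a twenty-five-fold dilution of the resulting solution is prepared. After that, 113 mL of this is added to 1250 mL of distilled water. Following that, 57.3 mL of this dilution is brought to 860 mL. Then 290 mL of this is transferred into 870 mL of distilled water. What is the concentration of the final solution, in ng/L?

Overall dilution factor = 12 × 50 × 25 × 12.06 × 15.01 × 4 = 1.09 × 10⁷.
568 μg/mL / 1.09 × 10⁷ = 5.23 × 10⁻⁵ μg/mL = 52.3 ng/L.

52.3 ng/L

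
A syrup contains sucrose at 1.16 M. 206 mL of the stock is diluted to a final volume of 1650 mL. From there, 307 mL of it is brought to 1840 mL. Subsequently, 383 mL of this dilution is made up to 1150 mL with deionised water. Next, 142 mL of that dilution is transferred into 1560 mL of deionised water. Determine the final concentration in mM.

0.671 mM

Overall dilution factor = 8.010 × 5.993 × 3.003 × 11.99 = 1728.
1.16 M / 1728 = 6.71 × 10⁻⁴ M = 0.671 mM.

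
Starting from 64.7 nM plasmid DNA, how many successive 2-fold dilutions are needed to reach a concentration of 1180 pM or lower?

Need 2ⁿ ≥ 54.8, so n ≥ log(54.8)/log(2) = 5.78.
Minimum whole steps: n = 6.

6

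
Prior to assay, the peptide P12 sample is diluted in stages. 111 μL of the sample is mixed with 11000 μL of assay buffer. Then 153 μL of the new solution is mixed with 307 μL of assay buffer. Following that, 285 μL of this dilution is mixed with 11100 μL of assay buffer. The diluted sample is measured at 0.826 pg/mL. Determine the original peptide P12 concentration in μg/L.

9.93 μg/L

Overall dilution factor = 100.1 × 3.007 × 39.95 = 1.20 × 10⁴.
Original = 0.826 pg/mL × 1.20 × 10⁴ = 9930 pg/mL = 9.93 μg/L.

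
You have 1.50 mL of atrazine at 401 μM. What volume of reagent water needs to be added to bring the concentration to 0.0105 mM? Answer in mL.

0.0105 mM = 10.5 μM.
V₂ = C₁V₁/C₂ = 401 × 1.50 / 10.5 = 57.3 mL.
Diluent to add = V₂ − V₁ = 57.3 − 1.50 = 55.8 mL.

55.8 mL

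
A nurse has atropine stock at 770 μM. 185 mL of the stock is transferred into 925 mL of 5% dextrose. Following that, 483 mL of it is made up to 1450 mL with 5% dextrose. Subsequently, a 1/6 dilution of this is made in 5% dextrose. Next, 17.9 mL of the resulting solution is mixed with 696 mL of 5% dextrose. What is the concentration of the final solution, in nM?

179 nM

Overall dilution factor = 6 × 3.002 × 6 × 39.88 = 4310.
770 μM / 4310 = 0.179 μM = 179 nM.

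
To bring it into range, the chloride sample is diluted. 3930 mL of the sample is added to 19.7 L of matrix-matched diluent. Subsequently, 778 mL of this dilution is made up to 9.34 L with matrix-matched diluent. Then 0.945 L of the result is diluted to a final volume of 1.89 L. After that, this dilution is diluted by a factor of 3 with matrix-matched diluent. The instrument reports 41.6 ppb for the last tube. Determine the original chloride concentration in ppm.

18.0 ppm

Overall dilution factor = 6.013 × 12.01 × 2 × 3 = 433.
Original = 41.6 ppb × 433 = 1.80 × 10⁴ ppb = 18.0 ppm.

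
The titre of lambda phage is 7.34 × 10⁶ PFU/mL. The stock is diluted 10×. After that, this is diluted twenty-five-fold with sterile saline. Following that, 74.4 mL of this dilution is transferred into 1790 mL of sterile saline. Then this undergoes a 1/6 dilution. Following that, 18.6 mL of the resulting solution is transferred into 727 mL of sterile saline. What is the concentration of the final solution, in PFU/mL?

4.87 PFU/mL

Overall dilution factor = 10 × 25 × 25.06 × 6 × 40.09 = 1.51 × 10⁶.
7.34 × 10⁶ PFU/mL / 1.51 × 10⁶ = 4.87 PFU/mL.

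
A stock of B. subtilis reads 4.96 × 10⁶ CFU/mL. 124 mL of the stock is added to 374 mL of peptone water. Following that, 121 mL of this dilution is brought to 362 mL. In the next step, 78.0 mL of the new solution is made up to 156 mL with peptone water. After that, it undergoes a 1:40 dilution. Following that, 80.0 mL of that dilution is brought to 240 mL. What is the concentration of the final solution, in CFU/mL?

1720 CFU/mL

Overall dilution factor = 4.016 × 2.992 × 2 × 40 × 3 = 2884.
4.96 × 10⁶ CFU/mL / 2884 = 1720 CFU/mL.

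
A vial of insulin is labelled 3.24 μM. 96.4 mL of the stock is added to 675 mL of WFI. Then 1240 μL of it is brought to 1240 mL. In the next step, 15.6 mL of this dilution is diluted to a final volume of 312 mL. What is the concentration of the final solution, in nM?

0.0202 nM

Overall dilution factor = 8.002 × 1000 × 20 = 1.60 × 10⁵.
3.24 μM / 1.60 × 10⁵ = 2.02 × 10⁻⁵ μM = 0.0202 nM.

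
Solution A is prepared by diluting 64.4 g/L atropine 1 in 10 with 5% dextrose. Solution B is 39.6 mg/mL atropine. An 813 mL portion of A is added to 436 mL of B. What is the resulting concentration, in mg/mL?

C_A = 64.4 g/L / 10 = 6.44 g/L.
C_B = 39.6 mg/mL = 39.6 g/L.
C_mix = (C_A·V_A + C_B·V_B)/(V_A + V_B) = (6.44×813 + 39.6×436) / 1249 = 18.0 g/L = 18.0 mg/mL.

18.0 mg/mL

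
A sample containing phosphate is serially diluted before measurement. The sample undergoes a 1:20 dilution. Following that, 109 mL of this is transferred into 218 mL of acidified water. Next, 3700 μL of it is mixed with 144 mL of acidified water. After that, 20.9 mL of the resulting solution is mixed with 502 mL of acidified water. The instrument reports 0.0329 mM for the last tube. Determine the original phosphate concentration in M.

1.97 M

Overall dilution factor = 20 × 3 × 39.92 × 25.02 = 5.99 × 10⁴.
Original = 0.0329 mM × 5.99 × 10⁴ = 1972 mM = 1.97 M.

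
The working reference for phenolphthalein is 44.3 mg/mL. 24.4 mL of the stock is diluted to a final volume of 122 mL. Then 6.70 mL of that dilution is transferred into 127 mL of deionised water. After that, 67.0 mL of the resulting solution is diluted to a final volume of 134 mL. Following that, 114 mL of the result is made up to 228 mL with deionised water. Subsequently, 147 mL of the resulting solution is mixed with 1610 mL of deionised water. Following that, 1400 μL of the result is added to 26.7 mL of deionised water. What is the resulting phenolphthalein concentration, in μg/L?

Overall dilution factor = 5 × 19.96 × 2 × 2 × 11.95 × 20.07 = 9.57 × 10⁴.
44.3 mg/mL / 9.57 × 10⁴ = 4.63 × 10⁻⁴ mg/mL = 463 μg/L.

463 μg/L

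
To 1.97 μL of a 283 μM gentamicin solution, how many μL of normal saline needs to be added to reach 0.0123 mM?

43.4 μL

0.0123 mM = 12.3 μM.
V₂ = C₁V₁/C₂ = 283 × 1.97 / 12.3 = 45.3 μL.
Diluent to add = V₂ − V₁ = 45.3 − 1.97 = 43.4 μL.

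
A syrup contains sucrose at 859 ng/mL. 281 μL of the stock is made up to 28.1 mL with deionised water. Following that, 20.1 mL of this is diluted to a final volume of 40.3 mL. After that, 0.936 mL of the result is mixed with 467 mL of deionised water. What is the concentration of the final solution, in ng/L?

Overall dilution factor = 100 × 2.005 × 499.9 = 1.00 × 10⁵.
859 ng/mL / 1.00 × 10⁵ = 8.57 × 10⁻³ ng/mL = 8.57 ng/L.

8.57 ng/L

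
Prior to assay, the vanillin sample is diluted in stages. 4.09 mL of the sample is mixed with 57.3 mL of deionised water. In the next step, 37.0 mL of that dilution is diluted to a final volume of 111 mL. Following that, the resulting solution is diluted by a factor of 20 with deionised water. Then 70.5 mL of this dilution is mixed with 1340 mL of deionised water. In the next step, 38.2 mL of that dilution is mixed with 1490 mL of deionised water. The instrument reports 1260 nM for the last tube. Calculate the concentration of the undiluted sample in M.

0.908 M

Overall dilution factor = 15.01 × 3 × 20 × 20.01 × 40.01 = 7.21 × 10⁵.
Original = 1260 nM × 7.21 × 10⁵ = 9.08 × 10⁸ nM = 0.908 M.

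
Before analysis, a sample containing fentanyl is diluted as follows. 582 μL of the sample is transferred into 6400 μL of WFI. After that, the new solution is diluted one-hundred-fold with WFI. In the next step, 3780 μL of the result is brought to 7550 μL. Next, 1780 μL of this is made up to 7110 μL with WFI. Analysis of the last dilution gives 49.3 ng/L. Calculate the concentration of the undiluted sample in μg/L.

472 μg/L

Overall dilution factor = 12.00 × 100 × 1.997 × 3.994 = 9571.
Original = 49.3 ng/L × 9571 = 4.72 × 10⁵ ng/L = 472 μg/L.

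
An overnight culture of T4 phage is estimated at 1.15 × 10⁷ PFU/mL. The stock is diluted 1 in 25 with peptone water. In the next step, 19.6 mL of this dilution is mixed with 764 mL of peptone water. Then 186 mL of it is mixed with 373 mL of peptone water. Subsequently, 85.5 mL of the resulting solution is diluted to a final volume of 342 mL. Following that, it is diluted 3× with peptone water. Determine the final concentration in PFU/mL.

319 PFU/mL

Overall dilution factor = 25 × 39.98 × 3.005 × 4 × 3 = 3.60 × 10⁴.
1.15 × 10⁷ PFU/mL / 3.60 × 10⁴ = 319 PFU/mL.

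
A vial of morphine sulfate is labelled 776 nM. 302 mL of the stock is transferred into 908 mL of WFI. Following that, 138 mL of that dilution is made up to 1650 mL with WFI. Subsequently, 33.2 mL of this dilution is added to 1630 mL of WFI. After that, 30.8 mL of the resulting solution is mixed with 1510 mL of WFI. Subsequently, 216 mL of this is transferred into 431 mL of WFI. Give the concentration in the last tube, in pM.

Overall dilution factor = 4.007 × 11.96 × 50.10 × 50.03 × 2.995 = 3.60 × 10⁵.
776 nM / 3.60 × 10⁵ = 2.16 × 10⁻³ nM = 2.16 pM.

2.16 pM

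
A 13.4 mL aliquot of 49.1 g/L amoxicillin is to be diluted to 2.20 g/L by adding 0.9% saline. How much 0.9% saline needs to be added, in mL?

286 mL

V₂ = C₁V₁/C₂ = 49.1 × 13.4 / 2.20 = 299 mL.
Diluent to add = V₂ − V₁ = 299 − 13.4 = 286 mL.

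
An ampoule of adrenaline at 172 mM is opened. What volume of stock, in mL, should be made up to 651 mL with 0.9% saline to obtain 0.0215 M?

0.0215 M = 21.5 mM.
V₁ = C₂V₂/C₁ = 21.5 × 651 / 172 = 81.4 mL.

81.4 mL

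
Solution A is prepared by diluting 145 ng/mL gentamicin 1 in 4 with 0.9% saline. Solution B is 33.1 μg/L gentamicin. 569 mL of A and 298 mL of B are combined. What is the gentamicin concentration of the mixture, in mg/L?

0.0352 mg/L

C_A = 145 ng/mL / 4 = 36.2 ng/mL.
C_B = 33.1 μg/L = 33.1 ng/mL.
C_mix = (C_A·V_A + C_B·V_B)/(V_A + V_B) = (36.2×569 + 33.1×298) / 867.0 = 35.2 ng/mL = 0.0352 mg/L.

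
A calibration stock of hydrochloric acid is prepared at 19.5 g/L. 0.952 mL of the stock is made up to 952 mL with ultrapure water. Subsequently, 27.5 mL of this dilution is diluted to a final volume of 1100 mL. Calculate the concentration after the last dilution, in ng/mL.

Overall dilution factor = 1000 × 40 = 4.00 × 10⁴.
19.5 g/L / 4.00 × 10⁴ = 4.87 × 10⁻⁴ g/L = 488 ng/mL.

488 ng/mL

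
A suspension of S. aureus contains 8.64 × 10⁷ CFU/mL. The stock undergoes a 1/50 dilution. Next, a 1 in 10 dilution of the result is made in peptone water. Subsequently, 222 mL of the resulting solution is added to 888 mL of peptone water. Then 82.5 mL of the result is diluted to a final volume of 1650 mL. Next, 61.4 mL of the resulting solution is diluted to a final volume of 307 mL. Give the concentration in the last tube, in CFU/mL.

Overall dilution factor = 50 × 10 × 5 × 20 × 5 = 2.50 × 10⁵.
8.64 × 10⁷ CFU/mL / 2.50 × 10⁵ = 346 CFU/mL.

346 CFU/mL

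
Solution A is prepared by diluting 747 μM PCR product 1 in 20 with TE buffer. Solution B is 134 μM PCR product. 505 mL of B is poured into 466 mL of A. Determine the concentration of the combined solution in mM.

0.0876 mM

C_A = 747 μM / 20 = 37.4 μM.
C_mix = (C_A·V_A + C_B·V_B)/(V_A + V_B) = (37.4×466 + 134×505) / 971.0 = 87.6 μM = 0.0876 mM.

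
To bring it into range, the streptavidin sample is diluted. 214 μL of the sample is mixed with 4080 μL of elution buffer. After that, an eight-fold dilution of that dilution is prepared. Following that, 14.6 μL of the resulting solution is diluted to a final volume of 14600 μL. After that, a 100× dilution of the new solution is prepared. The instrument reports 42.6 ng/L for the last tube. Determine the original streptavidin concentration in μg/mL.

684 μg/mL

Overall dilution factor = 20.07 × 8 × 1000 × 100 = 1.61 × 10⁷.
Original = 42.6 ng/L × 1.61 × 10⁷ = 6.84 × 10⁸ ng/L = 684 μg/mL.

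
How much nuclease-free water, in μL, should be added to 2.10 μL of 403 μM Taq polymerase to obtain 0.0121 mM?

67.8 μL

0.0121 mM = 12.1 μM.
V₂ = C₁V₁/C₂ = 403 × 2.10 / 12.1 = 69.9 μL.
Diluent to add = V₂ − V₁ = 69.9 − 2.10 = 67.8 μL.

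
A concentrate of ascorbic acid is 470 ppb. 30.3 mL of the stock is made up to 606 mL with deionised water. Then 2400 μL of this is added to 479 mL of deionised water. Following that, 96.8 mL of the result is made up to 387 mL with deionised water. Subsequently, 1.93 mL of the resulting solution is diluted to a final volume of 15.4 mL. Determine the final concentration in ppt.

Overall dilution factor = 20 × 200.6 × 3.998 × 7.979 = 1.28 × 10⁵.
470 ppb / 1.28 × 10⁵ = 3.67 × 10⁻³ ppb = 3.67 ppt.

3.67 ppt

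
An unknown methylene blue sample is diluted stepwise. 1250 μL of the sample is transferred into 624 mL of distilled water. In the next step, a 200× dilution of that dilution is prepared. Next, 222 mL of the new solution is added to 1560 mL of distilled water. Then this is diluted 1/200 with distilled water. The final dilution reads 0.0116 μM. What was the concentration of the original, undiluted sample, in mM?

1860 mM

Overall dilution factor = 500.2 × 200 × 8.027 × 200 = 1.61 × 10⁸.
Original = 0.0116 μM × 1.61 × 10⁸ = 1.86 × 10⁶ μM = 1860 mM.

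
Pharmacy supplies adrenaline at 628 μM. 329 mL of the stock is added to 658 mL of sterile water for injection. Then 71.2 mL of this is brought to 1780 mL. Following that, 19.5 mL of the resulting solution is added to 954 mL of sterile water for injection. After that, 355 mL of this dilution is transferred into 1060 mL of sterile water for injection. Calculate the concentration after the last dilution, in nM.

42.1 nM

Overall dilution factor = 3 × 25 × 49.92 × 3.986 = 1.49 × 10⁴.
628 μM / 1.49 × 10⁴ = 0.0421 μM = 42.1 nM.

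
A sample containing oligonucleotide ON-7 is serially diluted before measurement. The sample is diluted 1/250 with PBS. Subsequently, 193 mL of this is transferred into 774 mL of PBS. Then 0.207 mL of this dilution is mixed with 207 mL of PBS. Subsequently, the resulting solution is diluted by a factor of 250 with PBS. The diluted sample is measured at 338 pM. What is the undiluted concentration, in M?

Overall dilution factor = 250 × 5.010 × 1001 × 250 = 3.13 × 10⁸.
Original = 338 pM × 3.13 × 10⁸ = 1.06 × 10¹¹ pM = 0.106 M.

0.106 M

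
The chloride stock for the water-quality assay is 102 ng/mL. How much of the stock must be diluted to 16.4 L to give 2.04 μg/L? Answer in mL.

328 mL

2.04 μg/L = 2.04 ng/mL.
V₁ = C₂V₂/C₁ = 2.04 × 16.4 / 102 = 0.328 L = 328 mL.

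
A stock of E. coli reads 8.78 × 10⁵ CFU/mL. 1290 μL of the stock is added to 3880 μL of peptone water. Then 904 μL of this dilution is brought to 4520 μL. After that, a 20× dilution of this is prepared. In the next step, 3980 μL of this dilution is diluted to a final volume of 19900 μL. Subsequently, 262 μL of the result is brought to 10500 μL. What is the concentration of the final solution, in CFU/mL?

10.9 CFU/mL

Overall dilution factor = 4.008 × 5 × 20 × 5 × 40.08 = 8.03 × 10⁴.
8.78 × 10⁵ CFU/mL / 8.03 × 10⁴ = 10.9 CFU/mL.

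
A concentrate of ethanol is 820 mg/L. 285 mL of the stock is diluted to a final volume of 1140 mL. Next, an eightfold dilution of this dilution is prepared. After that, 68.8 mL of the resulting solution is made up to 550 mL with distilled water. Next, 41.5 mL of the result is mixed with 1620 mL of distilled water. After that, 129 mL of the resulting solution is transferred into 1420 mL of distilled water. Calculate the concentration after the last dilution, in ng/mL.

Overall dilution factor = 4 × 8 × 7.994 × 40.04 × 12.01 = 1.23 × 10⁵.
820 mg/L / 1.23 × 10⁵ = 6.67 × 10⁻³ mg/L = 6.67 ng/mL.

6.67 ng/mL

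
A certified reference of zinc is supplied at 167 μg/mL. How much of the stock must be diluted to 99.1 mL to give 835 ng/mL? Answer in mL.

835 ng/mL = 0.835 μg/mL.
V₁ = C₂V₂/C₁ = 0.835 × 99.1 / 167 = 0.495 mL.

0.495 mL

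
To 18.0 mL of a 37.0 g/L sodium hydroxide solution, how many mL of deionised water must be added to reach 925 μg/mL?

702 mL

925 μg/mL = 0.925 g/L.
V₂ = C₁V₁/C₂ = 37.0 × 18.0 / 0.925 = 720 mL.
Diluent to add = V₂ − V₁ = 720 − 18.0 = 702 mL.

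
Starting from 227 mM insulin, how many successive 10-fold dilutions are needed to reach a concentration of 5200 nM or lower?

5

Need 10ⁿ ≥ 4.37 × 10⁴, so n ≥ log(4.37 × 10⁴)/log(10) = 4.64.
Minimum whole steps: n = 5.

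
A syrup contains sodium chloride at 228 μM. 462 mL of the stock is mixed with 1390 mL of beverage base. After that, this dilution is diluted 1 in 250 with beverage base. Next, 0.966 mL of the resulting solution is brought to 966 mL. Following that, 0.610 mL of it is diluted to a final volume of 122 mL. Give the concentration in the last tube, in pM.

1.14 pM

Overall dilution factor = 4.009 × 250 × 1000 × 200 = 2.00 × 10⁸.
228 μM / 2.00 × 10⁸ = 1.14 × 10⁻⁶ μM = 1.14 pM.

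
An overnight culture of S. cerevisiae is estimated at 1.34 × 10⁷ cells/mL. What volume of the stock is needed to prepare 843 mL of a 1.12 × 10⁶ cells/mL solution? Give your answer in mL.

70.5 mL

V₁ = C₂V₂/C₁ = 1.12 × 10⁶ × 843 / 1.34 × 10⁷ = 70.5 mL.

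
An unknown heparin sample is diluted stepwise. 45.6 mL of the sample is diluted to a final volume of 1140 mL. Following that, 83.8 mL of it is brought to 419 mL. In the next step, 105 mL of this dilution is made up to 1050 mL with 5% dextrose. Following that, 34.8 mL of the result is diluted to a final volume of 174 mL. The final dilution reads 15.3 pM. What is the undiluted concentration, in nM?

Overall dilution factor = 25 × 5 × 10 × 5 = 6250.
Original = 15.3 pM × 6250 = 9.56 × 10⁴ pM = 95.6 nM.

95.6 nM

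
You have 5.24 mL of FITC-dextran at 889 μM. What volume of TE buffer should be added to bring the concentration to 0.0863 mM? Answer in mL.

48.7 mL

0.0863 mM = 86.3 μM.
V₂ = C₁V₁/C₂ = 889 × 5.24 / 86.3 = 54.0 mL.
Diluent to add = V₂ − V₁ = 54.0 − 5.24 = 48.7 mL.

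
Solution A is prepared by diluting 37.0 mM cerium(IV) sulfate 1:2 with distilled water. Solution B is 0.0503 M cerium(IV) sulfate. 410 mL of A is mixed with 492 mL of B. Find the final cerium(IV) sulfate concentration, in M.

C_A = 37.0 mM / 2 = 18.5 mM.
C_B = 0.0503 M = 50.3 mM.
C_mix = (C_A·V_A + C_B·V_B)/(V_A + V_B) = (18.5×410 + 50.3×492) / 902.0 = 35.8 mM = 0.0358 M.

0.0358 M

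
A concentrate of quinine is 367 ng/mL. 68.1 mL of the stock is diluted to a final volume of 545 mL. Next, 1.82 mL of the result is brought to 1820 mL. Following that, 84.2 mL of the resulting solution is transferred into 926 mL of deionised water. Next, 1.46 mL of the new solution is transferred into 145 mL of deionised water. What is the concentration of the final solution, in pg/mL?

0.0381 pg/mL

Overall dilution factor = 8.003 × 1000 × 12.00 × 100.3 = 9.63 × 10⁶.
367 ng/mL / 9.63 × 10⁶ = 3.81 × 10⁻⁵ ng/mL = 0.0381 pg/mL.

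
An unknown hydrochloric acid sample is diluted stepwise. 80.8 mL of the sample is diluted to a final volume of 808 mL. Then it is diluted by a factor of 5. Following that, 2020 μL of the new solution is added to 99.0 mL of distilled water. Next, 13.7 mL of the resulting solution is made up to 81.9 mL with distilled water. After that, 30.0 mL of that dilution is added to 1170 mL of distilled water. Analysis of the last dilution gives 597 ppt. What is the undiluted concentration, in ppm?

Overall dilution factor = 10 × 5 × 50.01 × 5.978 × 40 = 5.98 × 10⁵.
Original = 597 ppt × 5.98 × 10⁵ = 3.57 × 10⁸ ppt = 357 ppm.

357 ppm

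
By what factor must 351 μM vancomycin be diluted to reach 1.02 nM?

3.44 × 10⁵

Factor = C₀/C_target = 351 μM / 1.02 nM = 3.44 × 10⁵.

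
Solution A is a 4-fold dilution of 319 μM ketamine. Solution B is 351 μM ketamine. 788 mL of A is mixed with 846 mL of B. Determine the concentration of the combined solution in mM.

0.220 mM

C_A = 319 μM / 4 = 79.8 μM.
C_mix = (C_A·V_A + C_B·V_B)/(V_A + V_B) = (79.8×788 + 351×846) / 1634 = 220 μM = 0.220 mM.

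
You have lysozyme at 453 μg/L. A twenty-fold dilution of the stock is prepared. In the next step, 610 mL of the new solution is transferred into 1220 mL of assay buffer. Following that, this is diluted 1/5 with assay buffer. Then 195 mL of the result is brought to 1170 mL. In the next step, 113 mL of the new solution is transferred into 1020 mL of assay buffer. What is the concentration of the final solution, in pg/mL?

25.1 pg/mL

Overall dilution factor = 20 × 3 × 5 × 6 × 10.03 = 1.80 × 10⁴.
453 μg/L / 1.80 × 10⁴ = 0.0251 μg/L = 25.1 pg/mL.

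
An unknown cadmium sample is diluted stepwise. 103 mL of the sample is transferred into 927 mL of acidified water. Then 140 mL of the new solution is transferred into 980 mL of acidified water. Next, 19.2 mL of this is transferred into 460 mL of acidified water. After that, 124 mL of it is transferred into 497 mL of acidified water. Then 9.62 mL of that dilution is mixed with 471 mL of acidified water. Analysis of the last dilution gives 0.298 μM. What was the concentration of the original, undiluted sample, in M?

0.149 M

Overall dilution factor = 10 × 8 × 24.96 × 5.008 × 49.96 = 5.00 × 10⁵.
Original = 0.298 μM × 5.00 × 10⁵ = 1.49 × 10⁵ μM = 0.149 M.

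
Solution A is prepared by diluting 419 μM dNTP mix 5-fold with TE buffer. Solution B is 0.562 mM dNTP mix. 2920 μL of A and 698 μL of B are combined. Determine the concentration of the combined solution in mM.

0.176 mM

C_A = 419 μM / 5 = 83.8 μM.
C_B = 0.562 mM = 562 μM.
C_mix = (C_A·V_A + C_B·V_B)/(V_A + V_B) = (83.8×2920 + 562×698) / 3618 = 176 μM = 0.176 mM.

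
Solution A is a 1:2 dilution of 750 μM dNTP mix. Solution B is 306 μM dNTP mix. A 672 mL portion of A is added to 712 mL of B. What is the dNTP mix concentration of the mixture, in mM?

0.340 mM

C_A = 750 μM / 2 = 375 μM.
C_mix = (C_A·V_A + C_B·V_B)/(V_A + V_B) = (375×672 + 306×712) / 1384 = 340 μM = 0.340 mM.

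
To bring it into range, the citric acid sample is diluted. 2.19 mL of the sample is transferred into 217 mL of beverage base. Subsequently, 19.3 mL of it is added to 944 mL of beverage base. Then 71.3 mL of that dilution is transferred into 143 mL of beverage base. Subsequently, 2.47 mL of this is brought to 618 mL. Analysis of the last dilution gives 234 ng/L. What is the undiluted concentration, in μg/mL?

Overall dilution factor = 100.1 × 49.91 × 3.006 × 250.2 = 3.76 × 10⁶.
Original = 234 ng/L × 3.76 × 10⁶ = 8.79 × 10⁸ ng/L = 879 μg/mL.

879 μg/mL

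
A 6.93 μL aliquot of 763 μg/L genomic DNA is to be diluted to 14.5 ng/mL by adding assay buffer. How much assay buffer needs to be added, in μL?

358 μL

14.5 ng/mL = 14.5 μg/L.
V₂ = C₁V₁/C₂ = 763 × 6.93 / 14.5 = 365 μL.
Diluent to add = V₂ − V₁ = 365 − 6.93 = 358 μL.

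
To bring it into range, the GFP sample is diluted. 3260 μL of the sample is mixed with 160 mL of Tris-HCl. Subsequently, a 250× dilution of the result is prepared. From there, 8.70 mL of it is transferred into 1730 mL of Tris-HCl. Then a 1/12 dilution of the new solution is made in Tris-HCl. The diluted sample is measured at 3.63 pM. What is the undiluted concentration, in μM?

Overall dilution factor = 50.08 × 250 × 199.9 × 12 = 3.00 × 10⁷.
Original = 3.63 pM × 3.00 × 10⁷ = 1.09 × 10⁸ pM = 109 μM.

109 μM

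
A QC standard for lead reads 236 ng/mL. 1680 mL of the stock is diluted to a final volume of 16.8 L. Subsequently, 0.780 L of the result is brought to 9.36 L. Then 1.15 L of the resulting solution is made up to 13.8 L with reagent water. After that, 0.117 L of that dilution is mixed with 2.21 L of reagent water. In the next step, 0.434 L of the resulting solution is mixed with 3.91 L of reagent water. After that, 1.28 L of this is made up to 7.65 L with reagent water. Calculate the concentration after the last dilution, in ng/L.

Overall dilution factor = 10 × 12 × 12 × 19.89 × 10.01 × 5.977 = 1.71 × 10⁶.
236 ng/mL / 1.71 × 10⁶ = 1.38 × 10⁻⁴ ng/mL = 0.138 ng/L.

0.138 ng/L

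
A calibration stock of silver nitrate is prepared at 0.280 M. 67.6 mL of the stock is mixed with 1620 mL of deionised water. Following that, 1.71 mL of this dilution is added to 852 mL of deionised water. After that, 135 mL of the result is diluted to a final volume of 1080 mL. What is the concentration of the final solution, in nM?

Overall dilution factor = 24.96 × 499.2 × 8 = 9.97 × 10⁴.
0.280 M / 9.97 × 10⁴ = 2.81 × 10⁻⁶ M = 2810 nM.

2810 nM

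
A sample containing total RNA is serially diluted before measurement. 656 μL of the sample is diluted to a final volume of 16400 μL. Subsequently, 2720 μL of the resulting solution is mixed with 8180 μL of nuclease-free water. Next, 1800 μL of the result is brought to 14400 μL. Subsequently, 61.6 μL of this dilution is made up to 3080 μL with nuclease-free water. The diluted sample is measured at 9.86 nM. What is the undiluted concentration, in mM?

0.395 mM

Overall dilution factor = 25 × 4.007 × 8 × 50 = 4.01 × 10⁴.
Original = 9.86 nM × 4.01 × 10⁴ = 3.95 × 10⁵ nM = 0.395 mM.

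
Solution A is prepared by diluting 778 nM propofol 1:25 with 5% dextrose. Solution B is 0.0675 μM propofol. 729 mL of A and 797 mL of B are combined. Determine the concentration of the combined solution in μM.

0.0501 μM

C_A = 778 nM / 25 = 31.1 nM.
C_B = 0.0675 μM = 67.5 nM.
C_mix = (C_A·V_A + C_B·V_B)/(V_A + V_B) = (31.1×729 + 67.5×797) / 1526 = 50.1 nM = 0.0501 μM.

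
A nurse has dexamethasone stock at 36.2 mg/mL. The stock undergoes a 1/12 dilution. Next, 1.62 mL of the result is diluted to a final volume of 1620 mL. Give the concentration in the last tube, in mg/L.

Overall dilution factor = 12 × 1000 = 1.20 × 10⁴.
36.2 mg/mL / 1.20 × 10⁴ = 3.02 × 10⁻³ mg/mL = 3.02 mg/L.

3.02 mg/L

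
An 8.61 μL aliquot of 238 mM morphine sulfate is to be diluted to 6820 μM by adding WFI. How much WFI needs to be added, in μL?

292 μL

6820 μM = 6.82 mM.
V₂ = C₁V₁/C₂ = 238 × 8.61 / 6.82 = 300 μL.
Diluent to add = V₂ − V₁ = 300 − 8.61 = 292 μL.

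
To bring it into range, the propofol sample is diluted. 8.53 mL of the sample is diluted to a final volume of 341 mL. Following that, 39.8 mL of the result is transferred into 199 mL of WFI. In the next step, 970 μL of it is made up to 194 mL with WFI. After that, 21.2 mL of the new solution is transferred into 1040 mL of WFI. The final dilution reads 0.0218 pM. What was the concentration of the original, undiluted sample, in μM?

Overall dilution factor = 39.98 × 6 × 200 × 50.06 = 2.40 × 10⁶.
Original = 0.0218 pM × 2.40 × 10⁶ = 5.23 × 10⁴ pM = 0.0523 μM.

0.0523 μM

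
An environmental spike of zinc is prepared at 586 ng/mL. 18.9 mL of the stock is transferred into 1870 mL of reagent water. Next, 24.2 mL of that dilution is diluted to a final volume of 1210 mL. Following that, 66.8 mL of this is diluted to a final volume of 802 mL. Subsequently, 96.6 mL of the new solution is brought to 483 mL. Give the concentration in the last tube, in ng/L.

Overall dilution factor = 99.94 × 50 × 12.01 × 5 = 3.00 × 10⁵.
586 ng/mL / 3.00 × 10⁵ = 1.95 × 10⁻³ ng/mL = 1.95 ng/L.

1.95 ng/L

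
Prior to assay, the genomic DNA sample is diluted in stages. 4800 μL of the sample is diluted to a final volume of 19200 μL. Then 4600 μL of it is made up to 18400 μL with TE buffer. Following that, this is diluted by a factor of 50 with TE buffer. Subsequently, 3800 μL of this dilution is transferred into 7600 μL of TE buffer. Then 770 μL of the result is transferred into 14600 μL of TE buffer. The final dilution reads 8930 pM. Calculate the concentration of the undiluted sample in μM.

Overall dilution factor = 4 × 4 × 50 × 3 × 19.96 = 4.79 × 10⁴.
Original = 8930 pM × 4.79 × 10⁴ = 4.28 × 10⁸ pM = 428 μM.

428 μM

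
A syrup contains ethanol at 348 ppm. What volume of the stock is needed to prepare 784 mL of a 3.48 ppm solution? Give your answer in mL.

7.84 mL

V₁ = C₂V₂/C₁ = 3.48 × 784 / 348 = 7.84 mL.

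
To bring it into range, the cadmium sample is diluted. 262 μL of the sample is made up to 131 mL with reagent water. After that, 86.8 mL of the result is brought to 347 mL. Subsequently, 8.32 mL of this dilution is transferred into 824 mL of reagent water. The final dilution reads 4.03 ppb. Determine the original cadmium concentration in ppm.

Overall dilution factor = 500 × 3.998 × 100.0 = 2.00 × 10⁵.
Original = 4.03 ppb × 2.00 × 10⁵ = 8.06 × 10⁵ ppb = 806 ppm.

806 ppm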